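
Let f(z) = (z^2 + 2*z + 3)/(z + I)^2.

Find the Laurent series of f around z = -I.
Put w = z - (-I), i.e. z = w - I. The denominator is w^2, so it suffices to rewrite the numerator in powers of w.

P(z) = z^2 + 2*z + 3
P(w - I) = 2 - 2*I + (2 - 2*I)*w + w^2

Dividing each term by w^2:
  f = (2 - 2*I)/w^2 + (2 - 2*I)/w + 1

Substituting back w = z + I:
  f(z) = (2 - 2*I)/(z + I)^2 + (2 - 2*I)/(z + I) + 1

The series is finite because the numerator is a polynomial; the negative powers form the principal part, and the coefficient of 1/(z + I) gives Res(f, -I) = 2 - 2*I.

Final answer: (2 - 2*I)/(z + I)^2 + (2 - 2*I)/(z + I) + 1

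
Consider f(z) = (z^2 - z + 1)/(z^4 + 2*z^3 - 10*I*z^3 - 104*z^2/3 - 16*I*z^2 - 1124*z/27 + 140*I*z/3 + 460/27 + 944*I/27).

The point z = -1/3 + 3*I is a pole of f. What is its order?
Factor the denominator:
  z^4 + 2*z^3 - 10*I*z^3 - 104*z^2/3 - 16*I*z^2 - 1124*z/27 + 140*I*z/3 + 460/27 + 944*I/27 = (z + 1/3 - 3*I)^3*(z + 1 - I)

The numerator P(z) = z^2 - z + 1 has P(-1/3 + 3*I) = -68/9 - 5*I ≠ 0, so no factor of (z + 1/3 - 3*I) cancels.
Near z = -1/3 + 3*I we can therefore write f(z) = g(z)/(z + 1/3 - 3*I)^3 with g analytic at -1/3 + 3*I and g(-1/3 + 3*I) ≠ 0 (g is the numerator divided by the remaining denominator factors).

Hence z = -1/3 + 3*I is a pole of order 3.

Final answer: 3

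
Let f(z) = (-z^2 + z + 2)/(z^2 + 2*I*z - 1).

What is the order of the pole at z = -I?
2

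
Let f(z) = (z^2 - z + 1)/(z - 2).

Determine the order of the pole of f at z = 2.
Factor the denominator:
  z - 2 = (z - 2)

The numerator P(z) = z^2 - z + 1 has P(2) = 3 ≠ 0, so no factor of (z - 2) cancels.
Near z = 2 we can therefore write f(z) = g(z)/(z - 2) with g analytic at 2 and g(2) ≠ 0 (g is just the numerator).

Hence z = 2 is a pole of order 1.

Final answer: 1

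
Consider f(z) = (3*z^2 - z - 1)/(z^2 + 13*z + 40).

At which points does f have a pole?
The singularities of f are the zeros of the denominator. Factoring,
  z^2 + 13*z + 40 = (z + 8)*(z + 5)
so the candidates are z = -8, z = -5.

Check the numerator P(z) = 3*z^2 - z - 1 at each one:
  P(-8) = 199 ≠ 0, so z = -8 is a (simple) pole.
  P(-5) = 79 ≠ 0, so z = -5 is a (simple) pole.

Poles of f: {-8, -5}

Final answer: {-8, -5}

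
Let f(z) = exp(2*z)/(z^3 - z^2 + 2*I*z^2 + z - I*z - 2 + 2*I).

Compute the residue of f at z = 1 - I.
Write f(z) = P(z)/Q(z) with P(z) = exp(2*z) and Q(z) = z^3 - z^2 + 2*I*z^2 + z - I*z - 2 + 2*I.
The denominator factors as Q(z) = (z + 2*I)*(z - 1 + I)*(z - I), so z = 1 - I is a simple zero of Q and P is analytic there; z = 1 - I is therefore a simple pole and
  Res(f, z₀) = P(z₀)/Q'(z₀).

Q'(z) = 3*z^2 - 2*z + 4*I*z + 1 - I, so Q'(1 - I) = 3 - I.
P(1 - I) = exp(2 - 2*I).

Res(f, 1 - I) = (exp(2 - 2*I))/(3 - I) = (3/10 + I/10)*exp(2 - 2*I)

Final answer: (3/10 + I/10)*exp(2 - 2*I)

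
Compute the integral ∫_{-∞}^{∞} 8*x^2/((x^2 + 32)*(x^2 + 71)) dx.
Let f(z) = 8*z^2/((z^2 + 32)*(z^2 + 71)). The denominator has no real zeros and deg Q - deg P = 2 ≥ 2, so the integral of f over the upper semicircle |z| = R tends to 0 as R → ∞. Closing the contour in the upper half-plane,
  ∫_{-∞}^{∞} f(x) dx = 2πi · Σ Res(f, z_k)  over the poles with Im z_k > 0.

Zeros of the denominator: z^2 + 71 = 0 gives z = ±sqrt(71)*I; z^2 + 32 = 0 gives z = ±4*sqrt(2)*I.
Upper half-plane: z = 4*sqrt(2)*I, z = sqrt(71)*I (simple).

Each pole is a simple zero of Q(z) = z^4 + 103*z^2 + 2272, so Res(f, z₀) = P(z₀)/Q'(z₀) with P(z) = 8*z^2, Q'(z) = 4*z^3 + 206*z:
  Res(f, 4*sqrt(2)*I) = (-256)/(312*sqrt(2)*I) = 16*sqrt(2)*I/39
  Res(f, sqrt(71)*I) = (-568)/(-78*sqrt(71)*I) = -4*sqrt(71)*I/39

Sum of residues: 4*I*(-sqrt(71) + 4*sqrt(2))/39
∫_{-∞}^{∞} f(x) dx = 2πi · (4*I*(-sqrt(71) + 4*sqrt(2))/39) = 8*pi*(-4*sqrt(2) + sqrt(71))/39

Final answer: 8*pi*(-4*sqrt(2) + sqrt(71))/39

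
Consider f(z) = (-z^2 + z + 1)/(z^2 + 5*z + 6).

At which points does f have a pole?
The singularities of f are the zeros of the denominator. Factoring,
  z^2 + 5*z + 6 = (z + 2)*(z + 3)
so the candidates are z = -2, z = -3.

Check the numerator P(z) = -z^2 + z + 1 at each one:
  P(-2) = -5 ≠ 0, so z = -2 is a (simple) pole.
  P(-3) = -11 ≠ 0, so z = -3 is a (simple) pole.

Poles of f: {-3, -2}

Final answer: {-3, -2}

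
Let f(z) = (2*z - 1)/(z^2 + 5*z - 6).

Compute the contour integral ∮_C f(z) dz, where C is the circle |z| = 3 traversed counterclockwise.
By the residue theorem, ∮_C f(z) dz = 2πi · (sum of the residues of f at the poles inside |z| = 3).

The denominator factors as (z + 6)*(z - 1), so the singularities of f are simple poles at z = -6, z = 1.
  |-6|² = 36 > 9 = 3², so this pole is outside the contour.
  |1|² = 1 < 9 = 3², so this pole is inside the contour.

With P(z) = 2*z - 1 and Q(z) = z^2 + 5*z - 6, each pole is simple, so Res(f, z₀) = P(z₀)/Q'(z₀) with Q'(z) = 2*z + 5.
  Res(f, 1) = P(1)/Q'(1) = (1)/(7) = 1/7

∮_C f(z) dz = 2πi · (1/7) = 2*I*pi/7

Final answer: 2*I*pi/7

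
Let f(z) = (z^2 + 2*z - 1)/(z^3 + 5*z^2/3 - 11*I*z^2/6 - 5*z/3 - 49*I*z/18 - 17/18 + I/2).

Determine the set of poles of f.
The singularities of f are the zeros of the denominator. Factoring,
  z^3 + 5*z^2/3 - 11*I*z^2/6 - 5*z/3 - 49*I*z/18 - 17/18 + I/2 = (z - 1/3 - I)*(z + 2 - I/3)*(z - I/2)
so the candidates are z = 1/3 + I, z = -2 + I/3, z = I/2.

Check the numerator P(z) = z^2 + 2*z - 1 at each one:
  P(1/3 + I) = -11/9 + 8*I/3 ≠ 0, so z = 1/3 + I is a (simple) pole.
  P(-2 + I/3) = -10/9 - 2*I/3 ≠ 0, so z = -2 + I/3 is a (simple) pole.
  P(I/2) = -5/4 + I ≠ 0, so z = I/2 is a (simple) pole.

Poles of f: {-2 + I/3, I/2, 1/3 + I}

Final answer: {-2 + I/3, I/2, 1/3 + I}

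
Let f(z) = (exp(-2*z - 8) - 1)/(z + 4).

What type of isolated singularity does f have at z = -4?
Let u = z + 4. The exponent is -2*z - 8 = -2u, so
  f = (e^(-2u) - 1)/u = ((-2u) + (-2u)^2/2 + (-2u)^3/6 + ...)/u = -2 + (2)*u + (-4/3)*u^2 + ...
The Laurent expansion about u = 0 has no negative powers; equivalently lim_{z→-4} f(z) = -2 exists and is finite.
So the singularity is removable.

Final answer: removable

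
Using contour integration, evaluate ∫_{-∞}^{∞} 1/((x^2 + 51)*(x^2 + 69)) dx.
Let f(z) = 1/((z^2 + 51)*(z^2 + 69)). The denominator has no real zeros and deg Q - deg P = 4 ≥ 2, so the integral of f over the upper semicircle |z| = R tends to 0 as R → ∞. Closing the contour in the upper half-plane,
  ∫_{-∞}^{∞} f(x) dx = 2πi · Σ Res(f, z_k)  over the poles with Im z_k > 0.

Zeros of the denominator: z^2 + 69 = 0 gives z = ±sqrt(69)*I; z^2 + 51 = 0 gives z = ±sqrt(51)*I.
Upper half-plane: z = sqrt(51)*I, z = sqrt(69)*I (simple).

Each pole is a simple zero of Q(z) = z^4 + 120*z^2 + 3519, so Res(f, z₀) = P(z₀)/Q'(z₀) with P(z) = 1, Q'(z) = 4*z^3 + 240*z:
  Res(f, sqrt(51)*I) = (1)/(36*sqrt(51)*I) = -sqrt(51)*I/1836
  Res(f, sqrt(69)*I) = (1)/(-36*sqrt(69)*I) = sqrt(69)*I/2484

Sum of residues: I*(-sqrt(51)/1836 + sqrt(69)/2484)
∫_{-∞}^{∞} f(x) dx = 2πi · (I*(-sqrt(51)/1836 + sqrt(69)/2484)) = pi*(-17*sqrt(69) + 23*sqrt(51))/21114

Final answer: pi*(-17*sqrt(69) + 23*sqrt(51))/21114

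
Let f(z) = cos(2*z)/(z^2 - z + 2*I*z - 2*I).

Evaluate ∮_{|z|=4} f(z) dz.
pi*(-4/5 - 2*I/5)*cosh(4) + pi*(4/5 + 2*I/5)*cos(2)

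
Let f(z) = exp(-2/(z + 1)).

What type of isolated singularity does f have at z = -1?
essential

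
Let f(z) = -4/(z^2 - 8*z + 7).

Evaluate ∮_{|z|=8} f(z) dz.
0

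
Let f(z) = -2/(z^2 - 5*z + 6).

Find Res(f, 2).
Write f(z) = P(z)/Q(z) with P(z) = -2 and Q(z) = z^2 - 5*z + 6.
The denominator factors as Q(z) = (z - 3)*(z - 2), so z = 2 is a simple zero of Q and P is analytic there; z = 2 is therefore a simple pole and
  Res(f, z₀) = P(z₀)/Q'(z₀).

Q'(z) = 2*z - 5, so Q'(2) = -1.
P(2) = -2.

Res(f, 2) = (-2)/(-1) = 2

Final answer: 2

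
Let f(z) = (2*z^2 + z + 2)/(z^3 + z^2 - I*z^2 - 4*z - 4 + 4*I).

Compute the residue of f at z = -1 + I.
Write f(z) = P(z)/Q(z) with P(z) = 2*z^2 + z + 2 and Q(z) = z^3 + z^2 - I*z^2 - 4*z - 4 + 4*I.
The denominator factors as Q(z) = (z + 1 - I)*(z + 2)*(z - 2), so z = -1 + I is a simple zero of Q and P is analytic there; z = -1 + I is therefore a simple pole and
  Res(f, z₀) = P(z₀)/Q'(z₀).

Q'(z) = 3*z^2 + 2*z - 2*I*z - 4, so Q'(-1 + I) = -4 - 2*I.
P(-1 + I) = 1 - 3*I.

Res(f, -1 + I) = (1 - 3*I)/(-4 - 2*I) = 1/10 + 7*I/10

Final answer: 1/10 + 7*I/10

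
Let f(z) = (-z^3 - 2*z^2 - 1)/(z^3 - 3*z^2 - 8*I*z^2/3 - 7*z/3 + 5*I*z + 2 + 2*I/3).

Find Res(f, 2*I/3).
Write f(z) = P(z)/Q(z) with P(z) = -z^3 - 2*z^2 - 1 and Q(z) = z^3 - 3*z^2 - 8*I*z^2/3 - 7*z/3 + 5*I*z + 2 + 2*I/3.
The denominator factors as Q(z) = (z - I)*(z - 2*I/3)*(z - 3 - I), so z = 2*I/3 is a simple zero of Q and P is analytic there; z = 2*I/3 is therefore a simple pole and
  Res(f, z₀) = P(z₀)/Q'(z₀).

Q'(z) = 3*z^2 - 6*z - 16*I*z/3 - 7/3 + 5*I, so Q'(2*I/3) = -1/9 + I.
P(2*I/3) = -1/9 + 8*I/27.

Res(f, 2*I/3) = (-1/9 + 8*I/27)/(-1/9 + I) = 25/82 + 19*I/246

Final answer: 25/82 + 19*I/246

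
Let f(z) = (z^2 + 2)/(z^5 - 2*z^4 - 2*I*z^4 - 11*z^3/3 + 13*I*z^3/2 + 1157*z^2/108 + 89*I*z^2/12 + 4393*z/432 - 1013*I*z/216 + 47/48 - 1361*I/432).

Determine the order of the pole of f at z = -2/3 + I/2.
3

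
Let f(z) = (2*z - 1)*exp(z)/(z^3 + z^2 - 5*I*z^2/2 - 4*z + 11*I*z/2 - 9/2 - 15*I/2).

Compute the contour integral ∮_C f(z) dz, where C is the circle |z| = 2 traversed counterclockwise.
By the residue theorem, ∮_C f(z) dz = 2πi · (sum of the residues of f at the poles inside |z| = 2).

The denominator factors as (z - 2 - I/2)*(z + I)*(z + 3 - 3*I), so the singularities of f are simple poles at z = 2 + I/2, z = -I, z = -3 + 3*I.
  |2 + I/2|² = 17/4 > 4 = 2², so this pole is outside the contour.
  |-I|² = 1 < 4 = 2², so this pole is inside the contour.
  |-3 + 3*I|² = 18 > 4 = 2², so this pole is outside the contour.

With P(z) = (2*z - 1)*exp(z) and Q(z) = z^3 + z^2 - 5*I*z^2/2 - 4*z + 11*I*z/2 - 9/2 - 15*I/2, each pole is simple, so Res(f, z₀) = P(z₀)/Q'(z₀) with Q'(z) = 3*z^2 + 2*z - 5*I*z - 4 + 11*I/2.
  Res(f, -I) = P(-I)/Q'(-I) = ((-1 - 2*I)*exp(-I))/(-12 + 7*I/2) = (4/125 + 22*I/125)*exp(-I)

∮_C f(z) dz = 2πi · ((4/125 + 22*I/125)*exp(-I)) = pi*(-44/125 + 8*I/125)*exp(-I)

Final answer: pi*(-44/125 + 8*I/125)*exp(-I)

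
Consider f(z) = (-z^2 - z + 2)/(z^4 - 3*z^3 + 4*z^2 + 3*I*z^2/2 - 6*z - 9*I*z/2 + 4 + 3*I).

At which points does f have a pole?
The singularities of f are the zeros of the denominator. Factoring,
  z^4 - 3*z^3 + 4*z^2 + 3*I*z^2/2 - 6*z - 9*I*z/2 + 4 + 3*I = (z - 1/2 + 3*I/2)*(z + 1/2 - 3*I/2)*(z - 1)*(z - 2)
so the candidates are z = 1/2 - 3*I/2, z = -1/2 + 3*I/2, z = 1, z = 2.

Check the numerator P(z) = -z^2 - z + 2 at each one:
  P(1/2 - 3*I/2) = 7/2 + 3*I ≠ 0, so z = 1/2 - 3*I/2 is a (simple) pole.
  P(-1/2 + 3*I/2) = 9/2 ≠ 0, so z = -1/2 + 3*I/2 is a (simple) pole.
  P(1) = 0, so the factor (z - 1) cancels and z = 1 is only a removable singularity, not a pole.
  P(2) = -4 ≠ 0, so z = 2 is a (simple) pole.

Poles of f: {-1/2 + 3*I/2, 1/2 - 3*I/2, 2}

Final answer: {-1/2 + 3*I/2, 1/2 - 3*I/2, 2}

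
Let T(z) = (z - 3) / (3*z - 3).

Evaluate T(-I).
2/3 - I/3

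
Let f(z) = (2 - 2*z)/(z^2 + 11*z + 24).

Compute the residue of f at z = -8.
-18/5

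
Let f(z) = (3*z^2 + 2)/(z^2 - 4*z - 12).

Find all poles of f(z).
The singularities of f are the zeros of the denominator. Factoring,
  z^2 - 4*z - 12 = (z - 6)*(z + 2)
so the candidates are z = 6, z = -2.

Check the numerator P(z) = 3*z^2 + 2 at each one:
  P(6) = 110 ≠ 0, so z = 6 is a (simple) pole.
  P(-2) = 14 ≠ 0, so z = -2 is a (simple) pole.

Poles of f: {-2, 6}

Final answer: {-2, 6}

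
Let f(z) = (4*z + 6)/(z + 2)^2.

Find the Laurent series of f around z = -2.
-2/(z + 2)^2 + 4/(z + 2)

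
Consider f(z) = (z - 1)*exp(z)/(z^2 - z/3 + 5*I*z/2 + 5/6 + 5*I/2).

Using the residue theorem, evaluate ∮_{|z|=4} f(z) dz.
By the residue theorem, ∮_C f(z) dz = 2πi · (sum of the residues of f at the poles inside |z| = 4).

The denominator factors as (z + 2/3 - I/2)*(z - 1 + 3*I), so the singularities of f are simple poles at z = -2/3 + I/2, z = 1 - 3*I.
  |-2/3 + I/2|² = 25/36 < 16 = 4², so this pole is inside the contour.
  |1 - 3*I|² = 10 < 16 = 4², so this pole is inside the contour.

With P(z) = (z - 1)*exp(z) and Q(z) = z^2 - z/3 + 5*I*z/2 + 5/6 + 5*I/2, each pole is simple, so Res(f, z₀) = P(z₀)/Q'(z₀) with Q'(z) = 2*z - 1/3 + 5*I/2.
  Res(f, -2/3 + I/2) = P(-2/3 + I/2)/Q'(-2/3 + I/2) = ((-5/3 + I/2)*exp(-2/3 + I/2))/(-5/3 + 7*I/2) = (163/541 + 180*I/541)*exp(-2/3 + I/2)
  Res(f, 1 - 3*I) = P(1 - 3*I)/Q'(1 - 3*I) = (-3*I*exp(1 - 3*I))/(5/3 - 7*I/2) = (378/541 - 180*I/541)*exp(1 - 3*I)

Sum of residues inside C: (163/541 + 180*I/541)*exp(-2/3 + I/2) + (378/541 - 180*I/541)*exp(1 - 3*I)
∮_C f(z) dz = 2πi · ((163/541 + 180*I/541)*exp(-2/3 + I/2) + (378/541 - 180*I/541)*exp(1 - 3*I)) = pi*(360/541 + 756*I/541)*exp(1 - 3*I) + pi*(-360/541 + 326*I/541)*exp(-2/3 + I/2)

Final answer: pi*(360/541 + 756*I/541)*exp(1 - 3*I) + pi*(-360/541 + 326*I/541)*exp(-2/3 + I/2)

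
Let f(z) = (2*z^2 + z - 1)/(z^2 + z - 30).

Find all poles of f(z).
The singularities of f are the zeros of the denominator. Factoring,
  z^2 + z - 30 = (z - 5)*(z + 6)
so the candidates are z = 5, z = -6.

Check the numerator P(z) = 2*z^2 + z - 1 at each one:
  P(5) = 54 ≠ 0, so z = 5 is a (simple) pole.
  P(-6) = 65 ≠ 0, so z = -6 is a (simple) pole.

Poles of f: {-6, 5}

Final answer: {-6, 5}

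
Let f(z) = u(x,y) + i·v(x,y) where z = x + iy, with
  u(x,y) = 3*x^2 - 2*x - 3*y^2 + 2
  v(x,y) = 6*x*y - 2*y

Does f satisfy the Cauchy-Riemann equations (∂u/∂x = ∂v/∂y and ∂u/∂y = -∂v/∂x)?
∂u/∂x = 6*x - 2
∂v/∂y = 6*x - 2
∂u/∂y = -6*y
∂v/∂x = 6*y
∂u/∂x = ∂v/∂y and ∂u/∂y = -∂v/∂x hold identically; f is analytic.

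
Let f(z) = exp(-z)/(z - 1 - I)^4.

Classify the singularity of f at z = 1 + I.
Write f(z) = g(z)/(z - 1 - I)^4 with g(z) = exp(-z).
g is entire and g(1 + I) = exp(-1 - I) ≠ 0, so no factor of (z - 1 - I) cancels: the Laurent expansion of f about z = 1 + I starts at the power -4, i.e. lim_{z→z₀} (z - z₀)^4 f(z) = exp(-1 - I) is finite and nonzero.
So z = 1 + I is a pole of order 4.

Final answer: pole of order 4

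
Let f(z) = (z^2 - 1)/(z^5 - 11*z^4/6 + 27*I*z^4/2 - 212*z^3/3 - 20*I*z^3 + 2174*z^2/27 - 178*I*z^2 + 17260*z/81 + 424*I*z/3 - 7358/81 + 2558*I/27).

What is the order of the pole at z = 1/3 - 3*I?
Factor the denominator:
  z^5 - 11*z^4/6 + 27*I*z^4/2 - 212*z^3/3 - 20*I*z^3 + 2174*z^2/27 - 178*I*z^2 + 17260*z/81 + 424*I*z/3 - 7358/81 + 2558*I/27 = (z - 1/3 + 3*I)^4*(z - 1/2 + 3*I/2)

The numerator P(z) = z^2 - 1 has P(1/3 - 3*I) = -89/9 - 2*I ≠ 0, so no factor of (z - 1/3 + 3*I) cancels.
Near z = 1/3 - 3*I we can therefore write f(z) = g(z)/(z - 1/3 + 3*I)^4 with g analytic at 1/3 - 3*I and g(1/3 - 3*I) ≠ 0 (g is the numerator divided by the remaining denominator factors).

Hence z = 1/3 - 3*I is a pole of order 4.

Final answer: 4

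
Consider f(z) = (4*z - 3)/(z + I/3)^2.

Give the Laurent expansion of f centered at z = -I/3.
Put w = z - (-I/3), i.e. z = w - I/3. The denominator is w^2, so it suffices to rewrite the numerator in powers of w.

P(z) = 4*z - 3
P(w - I/3) = -3 - 4*I/3 + 4*w

Dividing each term by w^2:
  f = (-3 - 4*I/3)/w^2 + 4/w

Substituting back w = z + I/3:
  f(z) = (-3 - 4*I/3)/(z + I/3)^2 + 4/(z + I/3)

The series is finite because the numerator is a polynomial; the negative powers form the principal part, and the coefficient of 1/(z + I/3) gives Res(f, -I/3) = 4.

Final answer: (-3 - 4*I/3)/(z + I/3)^2 + 4/(z + I/3)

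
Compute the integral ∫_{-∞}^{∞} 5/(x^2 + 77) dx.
Let f(z) = 5/(z^2 + 77). The denominator has no real zeros and deg Q - deg P = 2 ≥ 2, so the integral of f over the upper semicircle |z| = R tends to 0 as R → ∞. Closing the contour in the upper half-plane,
  ∫_{-∞}^{∞} f(x) dx = 2πi · Σ Res(f, z_k)  over the poles with Im z_k > 0.

Zeros of the denominator: z^2 + 77 = 0 gives z = ±sqrt(77)*I.
Upper half-plane: z = sqrt(77)*I (simple).

Each pole is a simple zero of Q(z) = z^2 + 77, so Res(f, z₀) = P(z₀)/Q'(z₀) with P(z) = 5, Q'(z) = 2*z:
  Res(f, sqrt(77)*I) = (5)/(2*sqrt(77)*I) = -5*sqrt(77)*I/154

∫_{-∞}^{∞} f(x) dx = 2πi · (-5*sqrt(77)*I/154) = 5*sqrt(77)*pi/77

Final answer: 5*sqrt(77)*pi/77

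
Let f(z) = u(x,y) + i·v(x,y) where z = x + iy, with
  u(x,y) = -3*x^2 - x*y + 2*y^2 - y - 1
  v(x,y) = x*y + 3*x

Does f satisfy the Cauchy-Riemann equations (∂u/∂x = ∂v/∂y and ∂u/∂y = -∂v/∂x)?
∂u/∂x = -6*x - y
∂v/∂y = x
∂u/∂y = -x + 4*y - 1
∂v/∂x = y + 3
∂u/∂x ≠ ∂v/∂y and ∂u/∂y ≠ -∂v/∂x; the Cauchy-Riemann equations are not satisfied, so f is not analytic.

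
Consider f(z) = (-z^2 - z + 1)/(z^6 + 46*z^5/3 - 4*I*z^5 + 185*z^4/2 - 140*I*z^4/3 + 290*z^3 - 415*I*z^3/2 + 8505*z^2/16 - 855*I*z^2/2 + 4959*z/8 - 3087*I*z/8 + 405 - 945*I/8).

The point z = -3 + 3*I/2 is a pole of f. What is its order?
Factor the denominator:
  z^6 + 46*z^5/3 - 4*I*z^5 + 185*z^4/2 - 140*I*z^4/3 + 290*z^3 - 415*I*z^3/2 + 8505*z^2/16 - 855*I*z^2/2 + 4959*z/8 - 3087*I*z/8 + 405 - 945*I/8 = (z + 3 - 3*I/2)^4*(z + 1/3 + I)*(z + 3 + I)

The numerator P(z) = -z^2 - z + 1 has P(-3 + 3*I/2) = -11/4 + 15*I/2 ≠ 0, so no factor of (z + 3 - 3*I/2) cancels.
Near z = -3 + 3*I/2 we can therefore write f(z) = g(z)/(z + 3 - 3*I/2)^4 with g analytic at -3 + 3*I/2 and g(-3 + 3*I/2) ≠ 0 (g is the numerator divided by the remaining denominator factors).

Hence z = -3 + 3*I/2 is a pole of order 4.

Final answer: 4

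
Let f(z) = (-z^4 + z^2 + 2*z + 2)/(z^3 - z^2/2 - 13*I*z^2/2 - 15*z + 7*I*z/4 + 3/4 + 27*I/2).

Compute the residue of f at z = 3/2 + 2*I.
Write f(z) = P(z)/Q(z) with P(z) = -z^4 + z^2 + 2*z + 2 and Q(z) = z^3 - z^2/2 - 13*I*z^2/2 - 15*z + 7*I*z/4 + 3/4 + 27*I/2.
The denominator factors as Q(z) = (z - 3*I)*(z - 3/2 - 2*I)*(z + 1 - 3*I/2), so z = 3/2 + 2*I is a simple zero of Q and P is analytic there; z = 3/2 + 2*I is therefore a simple pole and
  Res(f, z₀) = P(z₀)/Q'(z₀).

Q'(z) = 3*z^2 - z - 13*I*z - 15 + 7*I/4, so Q'(3/2 + 2*I) = 17/4 - 7*I/4.
P(3/2 + 2*I) = 579/16 + 31*I.

Res(f, 3/2 + 2*I) = (579/16 + 31*I)/(17/4 - 7*I/4) = 6371/1352 + 12485*I/1352

Final answer: 6371/1352 + 12485*I/1352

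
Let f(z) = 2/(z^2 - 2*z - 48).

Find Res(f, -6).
-1/7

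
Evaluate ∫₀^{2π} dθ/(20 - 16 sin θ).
Call the integral J. The integrand is 2π-periodic and we integrate over a full period, so shifting θ does not change the value (θ → θ + π/2 turns sin θ into cos θ; θ → θ + π flips the sign of the trig term). Hence
  J = ∫₀^{2π} dθ/(20 + 16 cos θ).
Put z = e^{iθ}: then cos θ = (z + 1/z)/2, dθ = dz/(iz), and z runs once counterclockwise around |z| = 1:
  J = ∮_{|z|=1} 1/(20 + 16*(z + 1/z)/2) · dz/(iz) = (2/i) ∮_{|z|=1} dz/(16*z^2 + 40*z + 16).
The roots of 16*z^2 + 40*z + 16 are z = (-20 ± sqrt(20^2 - 16^2))/16, with sqrt(144) = 12; their product is 1, so only z₊ = -1/2 lies inside the unit circle (z₋ = -2 lies outside).
z₊ is a simple zero of q(z) = 16*z^2 + 40*z + 16, so Res(1/q, z₊) = 1/q'(z₊) with q'(z) = 32*z + 40; and q'(z₊) = 16*(z₊ - z₋) = 24.
Therefore J = (2/i) · 2πi · 1/(24) = 2*pi/(12) = pi/6

Final answer: pi/6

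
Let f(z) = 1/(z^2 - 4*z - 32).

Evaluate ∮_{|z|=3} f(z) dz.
0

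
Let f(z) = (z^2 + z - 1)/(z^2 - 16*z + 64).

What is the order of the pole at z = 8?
2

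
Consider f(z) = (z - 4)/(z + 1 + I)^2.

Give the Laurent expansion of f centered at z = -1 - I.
(-5 - I)/(z + 1 + I)^2 + 1/(z + 1 + I)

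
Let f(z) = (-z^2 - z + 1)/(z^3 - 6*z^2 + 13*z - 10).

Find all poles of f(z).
The singularities of f are the zeros of the denominator. Factoring,
  z^3 - 6*z^2 + 13*z - 10 = (z - 2)*(z - 2 + I)*(z - 2 - I)
so the candidates are z = 2, z = 2 - I, z = 2 + I.

Check the numerator P(z) = -z^2 - z + 1 at each one:
  P(2) = -5 ≠ 0, so z = 2 is a (simple) pole.
  P(2 - I) = -4 + 5*I ≠ 0, so z = 2 - I is a (simple) pole.
  P(2 + I) = -4 - 5*I ≠ 0, so z = 2 + I is a (simple) pole.

Poles of f: {2 - I, 2, 2 + I}

Final answer: {2 - I, 2, 2 + I}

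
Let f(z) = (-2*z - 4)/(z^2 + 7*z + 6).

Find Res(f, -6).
Write f(z) = P(z)/Q(z) with P(z) = -2*z - 4 and Q(z) = z^2 + 7*z + 6.
The denominator factors as Q(z) = (z + 1)*(z + 6), so z = -6 is a simple zero of Q and P is analytic there; z = -6 is therefore a simple pole and
  Res(f, z₀) = P(z₀)/Q'(z₀).

Q'(z) = 2*z + 7, so Q'(-6) = -5.
P(-6) = 8.

Res(f, -6) = (8)/(-5) = -8/5

Final answer: -8/5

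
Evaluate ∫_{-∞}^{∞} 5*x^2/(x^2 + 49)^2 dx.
Let f(z) = 5*z^2/(z^2 + 49)^2. The denominator has no real zeros and deg Q - deg P = 2 ≥ 2, so the integral of f over the upper semicircle |z| = R tends to 0 as R → ∞. Closing the contour in the upper half-plane,
  ∫_{-∞}^{∞} f(x) dx = 2πi · Σ Res(f, z_k)  over the poles with Im z_k > 0.

Zeros of the denominator: z^2 + 49 = 0 gives z = ±7*I.
Upper half-plane: z = 7*I (a pole of order 2).

Write f(z) = g(z)/(z - 7*I)^2 with g(z) = 5*z^2/(z + 7*I)^2. For a double pole, Res(f, z₀) = g'(z₀):
  g'(z) = 70*I*z/(z + 7*I)^3
  Res(f, 7*I) = g'(7*I) = -5*I/28

∫_{-∞}^{∞} f(x) dx = 2πi · (-5*I/28) = 5*pi/14

Final answer: 5*pi/14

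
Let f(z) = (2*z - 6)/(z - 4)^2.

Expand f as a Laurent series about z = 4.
Put w = z - (4), i.e. z = w + 4. The denominator is w^2, so it suffices to rewrite the numerator in powers of w.

P(z) = 2*z - 6
P(w + 4) = 2 + 2*w

Dividing each term by w^2:
  f = 2/w^2 + 2/w

Substituting back w = z - 4:
  f(z) = 2/(z - 4)^2 + 2/(z - 4)

The series is finite because the numerator is a polynomial; the negative powers form the principal part, and the coefficient of 1/(z - 4) gives Res(f, 4) = 2.

Final answer: 2/(z - 4)^2 + 2/(z - 4)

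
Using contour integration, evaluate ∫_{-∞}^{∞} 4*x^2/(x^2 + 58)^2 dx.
Let f(z) = 4*z^2/(z^2 + 58)^2. The denominator has no real zeros and deg Q - deg P = 2 ≥ 2, so the integral of f over the upper semicircle |z| = R tends to 0 as R → ∞. Closing the contour in the upper half-plane,
  ∫_{-∞}^{∞} f(x) dx = 2πi · Σ Res(f, z_k)  over the poles with Im z_k > 0.

Zeros of the denominator: z^2 + 58 = 0 gives z = ±sqrt(58)*I.
Upper half-plane: z = sqrt(58)*I (a pole of order 2).

Write f(z) = g(z)/(z - sqrt(58)*I)^2 with g(z) = 4*z^2/(z + sqrt(58)*I)^2. For a double pole, Res(f, z₀) = g'(z₀):
  g'(z) = 8*sqrt(58)*I*z/(z + sqrt(58)*I)^3
  Res(f, sqrt(58)*I) = g'(sqrt(58)*I) = -sqrt(58)*I/58

∫_{-∞}^{∞} f(x) dx = 2πi · (-sqrt(58)*I/58) = sqrt(58)*pi/29

Final answer: sqrt(58)*pi/29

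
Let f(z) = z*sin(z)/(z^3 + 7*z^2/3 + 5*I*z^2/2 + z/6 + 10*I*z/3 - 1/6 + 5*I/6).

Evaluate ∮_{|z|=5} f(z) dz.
By the residue theorem, ∮_C f(z) dz = 2πi · (sum of the residues of f at the poles inside |z| = 5).

The denominator factors as (z + 1 + 3*I/2)*(z + 1 + I)*(z + 1/3), so the singularities of f are simple poles at z = -1 - 3*I/2, z = -1 - I, z = -1/3.
  |-1 - 3*I/2|² = 13/4 < 25 = 5², so this pole is inside the contour.
  |-1 - I|² = 2 < 25 = 5², so this pole is inside the contour.
  |-1/3|² = 1/9 < 25 = 5², so this pole is inside the contour.

With P(z) = z*sin(z) and Q(z) = z^3 + 7*z^2/3 + 5*I*z^2/2 + z/6 + 10*I*z/3 - 1/6 + 5*I/6, each pole is simple, so Res(f, z₀) = P(z₀)/Q'(z₀) with Q'(z) = 3*z^2 + 14*z/3 + 5*I*z + 1/6 + 10*I/3.
  Res(f, -1 - 3*I/2) = P(-1 - 3*I/2)/Q'(-1 - 3*I/2) = ((1 + 3*I/2)*sin(1 + 3*I/2))/(-3/4 + I/3) = (-36/97 - 210*I/97)*sin(1 + 3*I/2)
  Res(f, -1 - I) = P(-1 - I)/Q'(-1 - I) = ((1 + I)*sin(1 + I))/(1/2 - I/3) = (6/13 + 30*I/13)*sin(1 + I)
  Res(f, -1/3) = P(-1/3)/Q'(-1/3) = (sin(1/3)/3)/(-19/18 + 5*I/3) = (-114/1261 - 180*I/1261)*sin(1/3)

Sum of residues inside C: (-36/97 - 210*I/97)*sin(1 + 3*I/2) + (-114/1261 - 180*I/1261)*sin(1/3) + (6/13 + 30*I/13)*sin(1 + I)
∮_C f(z) dz = 2πi · ((-36/97 - 210*I/97)*sin(1 + 3*I/2) + (-114/1261 - 180*I/1261)*sin(1/3) + (6/13 + 30*I/13)*sin(1 + I)) = pi*(-60/13 + 12*I/13)*sin(1 + I) + pi*(360/1261 - 228*I/1261)*sin(1/3) + pi*(420/97 - 72*I/97)*sin(1 + 3*I/2)

Final answer: pi*(-60/13 + 12*I/13)*sin(1 + I) + pi*(360/1261 - 228*I/1261)*sin(1/3) + pi*(420/97 - 72*I/97)*sin(1 + 3*I/2)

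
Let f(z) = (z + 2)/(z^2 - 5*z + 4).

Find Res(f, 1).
Write f(z) = P(z)/Q(z) with P(z) = z + 2 and Q(z) = z^2 - 5*z + 4.
The denominator factors as Q(z) = (z - 1)*(z - 4), so z = 1 is a simple zero of Q and P is analytic there; z = 1 is therefore a simple pole and
  Res(f, z₀) = P(z₀)/Q'(z₀).

Q'(z) = 2*z - 5, so Q'(1) = -3.
P(1) = 3.

Res(f, 1) = (3)/(-3) = -1

Final answer: -1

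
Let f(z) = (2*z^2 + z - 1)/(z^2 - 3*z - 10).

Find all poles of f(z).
{-2, 5}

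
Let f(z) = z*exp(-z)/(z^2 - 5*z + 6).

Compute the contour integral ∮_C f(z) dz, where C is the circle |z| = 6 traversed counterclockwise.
By the residue theorem, ∮_C f(z) dz = 2πi · (sum of the residues of f at the poles inside |z| = 6).

The denominator factors as (z - 3)*(z - 2), so the singularities of f are simple poles at z = 3, z = 2.
  |3|² = 9 < 36 = 6², so this pole is inside the contour.
  |2|² = 4 < 36 = 6², so this pole is inside the contour.

With P(z) = z*exp(-z) and Q(z) = z^2 - 5*z + 6, each pole is simple, so Res(f, z₀) = P(z₀)/Q'(z₀) with Q'(z) = 2*z - 5.
  Res(f, 3) = P(3)/Q'(3) = (3*exp(-3))/(1) = 3*exp(-3)
  Res(f, 2) = P(2)/Q'(2) = (2*exp(-2))/(-1) = -2*exp(-2)

Sum of residues inside C: -2*exp(-2) + 3*exp(-3)
∮_C f(z) dz = 2πi · (-2*exp(-2) + 3*exp(-3)) = -4*I*pi*exp(-2) + 6*I*pi*exp(-3)

Final answer: -4*I*pi*exp(-2) + 6*I*pi*exp(-3)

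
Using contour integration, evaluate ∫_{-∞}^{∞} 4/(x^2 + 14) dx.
Let f(z) = 4/(z^2 + 14). The denominator has no real zeros and deg Q - deg P = 2 ≥ 2, so the integral of f over the upper semicircle |z| = R tends to 0 as R → ∞. Closing the contour in the upper half-plane,
  ∫_{-∞}^{∞} f(x) dx = 2πi · Σ Res(f, z_k)  over the poles with Im z_k > 0.

Zeros of the denominator: z^2 + 14 = 0 gives z = ±sqrt(14)*I.
Upper half-plane: z = sqrt(14)*I (simple).

Each pole is a simple zero of Q(z) = z^2 + 14, so Res(f, z₀) = P(z₀)/Q'(z₀) with P(z) = 4, Q'(z) = 2*z:
  Res(f, sqrt(14)*I) = (4)/(2*sqrt(14)*I) = -sqrt(14)*I/7

∫_{-∞}^{∞} f(x) dx = 2πi · (-sqrt(14)*I/7) = 2*sqrt(14)*pi/7

Final answer: 2*sqrt(14)*pi/7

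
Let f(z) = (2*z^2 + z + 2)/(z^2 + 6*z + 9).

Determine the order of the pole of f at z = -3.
Factor the denominator:
  z^2 + 6*z + 9 = (z + 3)^2

The numerator P(z) = 2*z^2 + z + 2 has P(-3) = 17 ≠ 0, so no factor of (z + 3) cancels.
Near z = -3 we can therefore write f(z) = g(z)/(z + 3)^2 with g analytic at -3 and g(-3) ≠ 0 (g is just the numerator).

Hence z = -3 is a pole of order 2.

Final answer: 2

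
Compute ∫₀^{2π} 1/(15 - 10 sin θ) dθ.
Call the integral J. The integrand is 2π-periodic and we integrate over a full period, so shifting θ does not change the value (θ → θ + π/2 turns sin θ into cos θ; θ → θ + π flips the sign of the trig term). Hence
  J = ∫₀^{2π} dθ/(15 + 10 cos θ).
Put z = e^{iθ}: then cos θ = (z + 1/z)/2, dθ = dz/(iz), and z runs once counterclockwise around |z| = 1:
  J = ∮_{|z|=1} 1/(15 + 10*(z + 1/z)/2) · dz/(iz) = (2/i) ∮_{|z|=1} dz/(10*z^2 + 30*z + 10).
The roots of 10*z^2 + 30*z + 10 are z = (-15 ± sqrt(15^2 - 10^2))/10, with sqrt(125) = 5*sqrt(5); their product is 1, so only z₊ = -3/2 + sqrt(5)/2 lies inside the unit circle (z₋ = -3/2 - sqrt(5)/2 lies outside).
z₊ is a simple zero of q(z) = 10*z^2 + 30*z + 10, so Res(1/q, z₊) = 1/q'(z₊) with q'(z) = 20*z + 30; and q'(z₊) = 10*(z₊ - z₋) = 10*sqrt(5).
Therefore J = (2/i) · 2πi · 1/(10*sqrt(5)) = 2*pi/(5*sqrt(5)) = 2*sqrt(5)*pi/25

Final answer: 2*sqrt(5)*pi/25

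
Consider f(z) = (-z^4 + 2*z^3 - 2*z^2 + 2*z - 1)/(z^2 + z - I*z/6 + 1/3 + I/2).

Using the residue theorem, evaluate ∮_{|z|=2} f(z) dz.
pi*(731/108 + 193*I/18)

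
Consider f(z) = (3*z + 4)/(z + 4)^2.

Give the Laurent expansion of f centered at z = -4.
Put w = z - (-4), i.e. z = w - 4. The denominator is w^2, so it suffices to rewrite the numerator in powers of w.

P(z) = 3*z + 4
P(w - 4) = -8 + 3*w

Dividing each term by w^2:
  f = -8/w^2 + 3/w

Substituting back w = z + 4:
  f(z) = -8/(z + 4)^2 + 3/(z + 4)

The series is finite because the numerator is a polynomial; the negative powers form the principal part, and the coefficient of 1/(z + 4) gives Res(f, -4) = 3.

Final answer: -8/(z + 4)^2 + 3/(z + 4)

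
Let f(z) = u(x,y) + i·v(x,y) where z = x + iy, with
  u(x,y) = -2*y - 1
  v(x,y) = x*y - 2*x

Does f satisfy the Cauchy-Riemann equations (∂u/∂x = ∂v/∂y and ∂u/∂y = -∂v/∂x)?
∂u/∂x = 0
∂v/∂y = x
∂u/∂y = -2
∂v/∂x = y - 2
∂u/∂x ≠ ∂v/∂y and ∂u/∂y ≠ -∂v/∂x; the Cauchy-Riemann equations are not satisfied, so f is not analytic.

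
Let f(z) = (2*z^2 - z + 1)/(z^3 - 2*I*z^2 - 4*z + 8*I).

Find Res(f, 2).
7/16 + 7*I/16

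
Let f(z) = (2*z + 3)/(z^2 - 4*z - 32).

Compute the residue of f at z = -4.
Write f(z) = P(z)/Q(z) with P(z) = 2*z + 3 and Q(z) = z^2 - 4*z - 32.
The denominator factors as Q(z) = (z - 8)*(z + 4), so z = -4 is a simple zero of Q and P is analytic there; z = -4 is therefore a simple pole and
  Res(f, z₀) = P(z₀)/Q'(z₀).

Q'(z) = 2*z - 4, so Q'(-4) = -12.
P(-4) = -5.

Res(f, -4) = (-5)/(-12) = 5/12

Final answer: 5/12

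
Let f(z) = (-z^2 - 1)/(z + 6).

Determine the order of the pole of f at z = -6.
Factor the denominator:
  z + 6 = (z + 6)

The numerator P(z) = -z^2 - 1 has P(-6) = -37 ≠ 0, so no factor of (z + 6) cancels.
Near z = -6 we can therefore write f(z) = g(z)/(z + 6) with g analytic at -6 and g(-6) ≠ 0 (g is just the numerator).

Hence z = -6 is a pole of order 1.

Final answer: 1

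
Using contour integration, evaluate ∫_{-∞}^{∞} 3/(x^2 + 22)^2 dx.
3*sqrt(22)*pi/968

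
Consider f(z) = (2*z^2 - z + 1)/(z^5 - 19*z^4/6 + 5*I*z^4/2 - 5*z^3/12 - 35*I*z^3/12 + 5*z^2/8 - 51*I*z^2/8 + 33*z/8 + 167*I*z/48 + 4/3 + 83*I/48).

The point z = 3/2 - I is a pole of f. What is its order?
3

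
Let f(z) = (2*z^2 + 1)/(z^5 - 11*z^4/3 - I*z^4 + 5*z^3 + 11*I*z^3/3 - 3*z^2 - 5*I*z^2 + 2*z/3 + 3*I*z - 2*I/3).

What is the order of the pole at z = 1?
Factor the denominator:
  z^5 - 11*z^4/3 - I*z^4 + 5*z^3 + 11*I*z^3/3 - 3*z^2 - 5*I*z^2 + 2*z/3 + 3*I*z - 2*I/3 = (z - 1)^3*(z - I)*(z - 2/3)

The numerator P(z) = 2*z^2 + 1 has P(1) = 3 ≠ 0, so no factor of (z - 1) cancels.
Near z = 1 we can therefore write f(z) = g(z)/(z - 1)^3 with g analytic at 1 and g(1) ≠ 0 (g is the numerator divided by the remaining denominator factors).

Hence z = 1 is a pole of order 3.

Final answer: 3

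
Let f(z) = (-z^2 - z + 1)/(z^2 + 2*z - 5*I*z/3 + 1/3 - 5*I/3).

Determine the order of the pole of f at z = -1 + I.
Factor the denominator:
  z^2 + 2*z - 5*I*z/3 + 1/3 - 5*I/3 = (z + 1 - I)*(z + 1 - 2*I/3)

The numerator P(z) = -z^2 - z + 1 has P(-1 + I) = 2 + I ≠ 0, so no factor of (z + 1 - I) cancels.
Near z = -1 + I we can therefore write f(z) = g(z)/(z + 1 - I) with g analytic at -1 + I and g(-1 + I) ≠ 0 (g is the numerator divided by the remaining denominator factors).

Hence z = -1 + I is a pole of order 1.

Final answer: 1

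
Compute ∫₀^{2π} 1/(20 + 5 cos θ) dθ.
Let J = ∫₀^{2π} dθ/(20 + 5 cos θ).
Put z = e^{iθ}: then cos θ = (z + 1/z)/2, dθ = dz/(iz), and z runs once counterclockwise around |z| = 1:
  J = ∮_{|z|=1} 1/(20 + 5*(z + 1/z)/2) · dz/(iz) = (2/i) ∮_{|z|=1} dz/(5*z^2 + 40*z + 5).
The roots of 5*z^2 + 40*z + 5 are z = (-20 ± sqrt(20^2 - 5^2))/5, with sqrt(375) = 5*sqrt(15); their product is 1, so only z₊ = -4 + sqrt(15) lies inside the unit circle (z₋ = -4 - sqrt(15) lies outside).
z₊ is a simple zero of q(z) = 5*z^2 + 40*z + 5, so Res(1/q, z₊) = 1/q'(z₊) with q'(z) = 10*z + 40; and q'(z₊) = 5*(z₊ - z₋) = 10*sqrt(15).
Therefore J = (2/i) · 2πi · 1/(10*sqrt(15)) = 2*pi/(5*sqrt(15)) = 2*sqrt(15)*pi/75

Final answer: 2*sqrt(15)*pi/75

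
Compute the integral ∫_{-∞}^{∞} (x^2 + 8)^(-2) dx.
sqrt(2)*pi/64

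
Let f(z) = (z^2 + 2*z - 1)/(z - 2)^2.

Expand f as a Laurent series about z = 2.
Put w = z - (2), i.e. z = w + 2. The denominator is w^2, so it suffices to rewrite the numerator in powers of w.

P(z) = z^2 + 2*z - 1
P(w + 2) = 7 + 6*w + w^2

Dividing each term by w^2:
  f = 7/w^2 + 6/w + 1

Substituting back w = z - 2:
  f(z) = 7/(z - 2)^2 + 6/(z - 2) + 1

The series is finite because the numerator is a polynomial; the negative powers form the principal part, and the coefficient of 1/(z - 2) gives Res(f, 2) = 6.

Final answer: 7/(z - 2)^2 + 6/(z - 2) + 1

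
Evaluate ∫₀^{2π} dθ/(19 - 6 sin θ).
2*sqrt(13)*pi/65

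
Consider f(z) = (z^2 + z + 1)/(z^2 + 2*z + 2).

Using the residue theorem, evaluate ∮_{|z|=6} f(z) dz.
-2*I*pi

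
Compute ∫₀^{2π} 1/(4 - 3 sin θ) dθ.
2*sqrt(7)*pi/7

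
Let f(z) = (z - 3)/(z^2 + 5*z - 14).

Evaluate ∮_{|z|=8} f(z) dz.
By the residue theorem, ∮_C f(z) dz = 2πi · (sum of the residues of f at the poles inside |z| = 8).

The denominator factors as (z + 7)*(z - 2), so the singularities of f are simple poles at z = -7, z = 2.
  |-7|² = 49 < 64 = 8², so this pole is inside the contour.
  |2|² = 4 < 64 = 8², so this pole is inside the contour.

With P(z) = z - 3 and Q(z) = z^2 + 5*z - 14, each pole is simple, so Res(f, z₀) = P(z₀)/Q'(z₀) with Q'(z) = 2*z + 5.
  Res(f, -7) = P(-7)/Q'(-7) = (-10)/(-9) = 10/9
  Res(f, 2) = P(2)/Q'(2) = (-1)/(9) = -1/9

Sum of residues inside C: 1
∮_C f(z) dz = 2πi · (1) = 2*I*pi

Final answer: 2*I*pi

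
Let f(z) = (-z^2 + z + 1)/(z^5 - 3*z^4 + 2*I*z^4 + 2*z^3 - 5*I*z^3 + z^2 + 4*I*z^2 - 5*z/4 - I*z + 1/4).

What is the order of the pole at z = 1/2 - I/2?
Factor the denominator:
  z^5 - 3*z^4 + 2*I*z^4 + 2*z^3 - 5*I*z^3 + z^2 + 4*I*z^2 - 5*z/4 - I*z + 1/4 = (z - 1/2 + I/2)^4*(z - 1)

The numerator P(z) = -z^2 + z + 1 has P(1/2 - I/2) = 3/2 ≠ 0, so no factor of (z - 1/2 + I/2) cancels.
Near z = 1/2 - I/2 we can therefore write f(z) = g(z)/(z - 1/2 + I/2)^4 with g analytic at 1/2 - I/2 and g(1/2 - I/2) ≠ 0 (g is the numerator divided by the remaining denominator factors).

Hence z = 1/2 - I/2 is a pole of order 4.

Final answer: 4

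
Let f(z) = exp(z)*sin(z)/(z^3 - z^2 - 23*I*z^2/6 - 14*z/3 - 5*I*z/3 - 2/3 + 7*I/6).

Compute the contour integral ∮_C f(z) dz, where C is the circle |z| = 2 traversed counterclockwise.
pi*(-576/2257 - 984*I/2257)*exp(-1 + I/2)*sin(1 - I/2) + pi*(396/925 - 378*I/925)*exp(I/3)*sinh(1/3)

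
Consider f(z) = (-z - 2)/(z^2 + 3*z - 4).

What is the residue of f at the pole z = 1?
-3/5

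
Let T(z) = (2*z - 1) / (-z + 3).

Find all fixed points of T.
T(z) = z means 2*z - 1 = z*(-z + 3), i.e.
  -z^2 + z + 1 = 0.
Discriminant: (1)^2 - 4*(-1)*(1) = 5, so the roots are real.
  z = (-1 ± sqrt(5))/(2*(-1))
Fixed points: {1/2 - sqrt(5)/2, 1/2 + sqrt(5)/2}

Final answer: {1/2 - sqrt(5)/2, 1/2 + sqrt(5)/2}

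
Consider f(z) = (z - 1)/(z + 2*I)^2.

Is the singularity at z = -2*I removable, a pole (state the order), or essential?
pole of order 2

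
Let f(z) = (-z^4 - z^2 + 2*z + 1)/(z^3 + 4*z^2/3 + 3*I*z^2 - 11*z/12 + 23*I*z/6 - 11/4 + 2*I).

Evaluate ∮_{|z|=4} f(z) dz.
By the residue theorem, ∮_C f(z) dz = 2πi · (sum of the residues of f at the poles inside |z| = 4).

The denominator factors as (z + 1/3 + 2*I)*(z + 1 - I/2)*(z + 3*I/2), so the singularities of f are simple poles at z = -1/3 - 2*I, z = -1 + I/2, z = -3*I/2.
  |-1/3 - 2*I|² = 37/9 < 16 = 4², so this pole is inside the contour.
  |-1 + I/2|² = 5/4 < 16 = 4², so this pole is inside the contour.
  |-3*I/2|² = 9/4 < 16 = 4², so this pole is inside the contour.

With P(z) = -z^4 - z^2 + 2*z + 1 and Q(z) = z^3 + 4*z^2/3 + 3*I*z^2 - 11*z/12 + 23*I*z/6 - 11/4 + 2*I, each pole is simple, so Res(f, z₀) = P(z₀)/Q'(z₀) with Q'(z) = 3*z^2 + 8*z/3 + 6*I*z - 11/12 + 23*I/6.
  Res(f, -1/3 - 2*I) = P(-1/3 - 2*I)/Q'(-1/3 - 2*I) = (-739/81 + 136*I/27)/(-53/36 + I/2) = 186044/28197 - 11096*I/9399
  Res(f, -1 + I/2) = P(-1 + I/2)/Q'(-1 + I/2) = (-21/16 + 7*I/2)/(-13/3 - 23*I/6) = -1113/4820 - 5817*I/9640
  Res(f, -3*I/2) = P(-3*I/2)/Q'(-3*I/2) = (-29/16 - 3*I)/(4/3 - I/6) = -69/65 - 1239*I/520

Sum of residues inside C: 191/36 - 25*I/6
∮_C f(z) dz = 2πi · (191/36 - 25*I/6) = pi*(25/3 + 191*I/18)

Final answer: pi*(25/3 + 191*I/18)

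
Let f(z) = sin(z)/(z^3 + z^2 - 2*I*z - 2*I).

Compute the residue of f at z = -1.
(-1/5 - 2*I/5)*sin(1)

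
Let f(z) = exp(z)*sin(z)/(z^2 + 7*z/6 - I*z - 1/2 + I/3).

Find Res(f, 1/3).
(66/157 + 36*I/157)*exp(1/3)*sin(1/3)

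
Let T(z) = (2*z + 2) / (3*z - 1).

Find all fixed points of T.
T(z) = z means 2*z + 2 = z*(3*z - 1), i.e.
  3*z^2 - 3*z - 2 = 0.
Discriminant: (-3)^2 - 4*(3)*(-2) = 33, so the roots are real.
  z = (3 ± sqrt(33))/(2*(3))
Fixed points: {1/2 - sqrt(33)/6, 1/2 + sqrt(33)/6}

Final answer: {1/2 - sqrt(33)/6, 1/2 + sqrt(33)/6}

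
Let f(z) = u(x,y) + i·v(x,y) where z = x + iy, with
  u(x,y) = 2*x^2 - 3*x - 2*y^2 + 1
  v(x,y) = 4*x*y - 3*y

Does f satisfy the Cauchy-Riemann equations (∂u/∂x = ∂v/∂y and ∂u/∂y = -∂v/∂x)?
∂u/∂x = 4*x - 3
∂v/∂y = 4*x - 3
∂u/∂y = -4*y
∂v/∂x = 4*y
∂u/∂x = ∂v/∂y and ∂u/∂y = -∂v/∂x hold identically; f is analytic.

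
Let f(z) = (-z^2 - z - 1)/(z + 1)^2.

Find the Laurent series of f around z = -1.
Put w = z - (-1), i.e. z = w - 1. The denominator is w^2, so it suffices to rewrite the numerator in powers of w.

P(z) = -z^2 - z - 1
P(w - 1) = -1 + w - w^2

Dividing each term by w^2:
  f = -1/w^2 + 1/w - 1

Substituting back w = z + 1:
  f(z) = -1/(z + 1)^2 + 1/(z + 1) - 1

The series is finite because the numerator is a polynomial; the negative powers form the principal part, and the coefficient of 1/(z + 1) gives Res(f, -1) = 1.

Final answer: -1/(z + 1)^2 + 1/(z + 1) - 1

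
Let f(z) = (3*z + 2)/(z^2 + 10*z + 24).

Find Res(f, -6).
Write f(z) = P(z)/Q(z) with P(z) = 3*z + 2 and Q(z) = z^2 + 10*z + 24.
The denominator factors as Q(z) = (z + 4)*(z + 6), so z = -6 is a simple zero of Q and P is analytic there; z = -6 is therefore a simple pole and
  Res(f, z₀) = P(z₀)/Q'(z₀).

Q'(z) = 2*z + 10, so Q'(-6) = -2.
P(-6) = -16.

Res(f, -6) = (-16)/(-2) = 8

Final answer: 8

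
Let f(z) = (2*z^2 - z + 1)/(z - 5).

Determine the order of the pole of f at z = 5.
Factor the denominator:
  z - 5 = (z - 5)

The numerator P(z) = 2*z^2 - z + 1 has P(5) = 46 ≠ 0, so no factor of (z - 5) cancels.
Near z = 5 we can therefore write f(z) = g(z)/(z - 5) with g analytic at 5 and g(5) ≠ 0 (g is just the numerator).

Hence z = 5 is a pole of order 1.

Final answer: 1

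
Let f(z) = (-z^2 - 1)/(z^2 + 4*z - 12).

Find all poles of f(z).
The singularities of f are the zeros of the denominator. Factoring,
  z^2 + 4*z - 12 = (z + 6)*(z - 2)
so the candidates are z = -6, z = 2.

Check the numerator P(z) = -z^2 - 1 at each one:
  P(-6) = -37 ≠ 0, so z = -6 is a (simple) pole.
  P(2) = -5 ≠ 0, so z = 2 is a (simple) pole.

Poles of f: {-6, 2}

Final answer: {-6, 2}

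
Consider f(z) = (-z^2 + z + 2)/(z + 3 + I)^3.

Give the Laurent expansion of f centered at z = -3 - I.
(-9 - 7*I)/(z + 3 + I)^3 + (7 + 2*I)/(z + 3 + I)^2 - 1/(z + 3 + I)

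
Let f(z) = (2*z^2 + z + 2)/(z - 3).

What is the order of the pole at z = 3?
Factor the denominator:
  z - 3 = (z - 3)

The numerator P(z) = 2*z^2 + z + 2 has P(3) = 23 ≠ 0, so no factor of (z - 3) cancels.
Near z = 3 we can therefore write f(z) = g(z)/(z - 3) with g analytic at 3 and g(3) ≠ 0 (g is just the numerator).

Hence z = 3 is a pole of order 1.

Final answer: 1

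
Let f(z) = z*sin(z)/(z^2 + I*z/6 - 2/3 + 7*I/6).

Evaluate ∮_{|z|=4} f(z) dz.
By the residue theorem, ∮_C f(z) dz = 2πi · (sum of the residues of f at the poles inside |z| = 4).

The denominator factors as (z + 1 - I/2)*(z - 1 + 2*I/3), so the singularities of f are simple poles at z = -1 + I/2, z = 1 - 2*I/3.
  |-1 + I/2|² = 5/4 < 16 = 4², so this pole is inside the contour.
  |1 - 2*I/3|² = 13/9 < 16 = 4², so this pole is inside the contour.

With P(z) = z*sin(z) and Q(z) = z^2 + I*z/6 - 2/3 + 7*I/6, each pole is simple, so Res(f, z₀) = P(z₀)/Q'(z₀) with Q'(z) = 2*z + I/6.
  Res(f, -1 + I/2) = P(-1 + I/2)/Q'(-1 + I/2) = ((1 - I/2)*sin(1 - I/2))/(-2 + 7*I/6) = (-93/193 - 6*I/193)*sin(1 - I/2)
  Res(f, 1 - 2*I/3) = P(1 - 2*I/3)/Q'(1 - 2*I/3) = ((1 - 2*I/3)*sin(1 - 2*I/3))/(2 - 7*I/6) = (100/193 - 6*I/193)*sin(1 - 2*I/3)

Sum of residues inside C: (100/193 - 6*I/193)*sin(1 - 2*I/3) + (-93/193 - 6*I/193)*sin(1 - I/2)
∮_C f(z) dz = 2πi · ((100/193 - 6*I/193)*sin(1 - 2*I/3) + (-93/193 - 6*I/193)*sin(1 - I/2)) = pi*(12/193 - 186*I/193)*sin(1 - I/2) + pi*(12/193 + 200*I/193)*sin(1 - 2*I/3)

Final answer: pi*(12/193 - 186*I/193)*sin(1 - I/2) + pi*(12/193 + 200*I/193)*sin(1 - 2*I/3)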